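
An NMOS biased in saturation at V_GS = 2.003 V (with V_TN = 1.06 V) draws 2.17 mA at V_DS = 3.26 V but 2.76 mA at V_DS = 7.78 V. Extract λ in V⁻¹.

λ = 0.0748 V⁻¹

With V_GS fixed, I_D ∝ (1 + λ V_DS) in saturation, so I_D2/I_D1 = (1 + λ V_DS2)/(1 + λ V_DS1).
2.76/2.17 = 1.272 = (1 + 7.78 λ)/(1 + 3.26 λ).
Solving: λ (I_D1 V_DS2 − I_D2 V_DS1) = I_D2 − I_D1, so λ = (2.76 − 2.17) / (2.17 × 7.78 − 2.76 × 3.26) = 0.59 / 7.89 = 0.0748 V⁻¹.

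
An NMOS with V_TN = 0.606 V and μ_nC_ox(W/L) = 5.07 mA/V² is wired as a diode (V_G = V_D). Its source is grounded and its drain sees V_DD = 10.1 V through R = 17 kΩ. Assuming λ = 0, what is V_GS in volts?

With gate tied to drain, V_GS = V_DS ≥ V_GS − V_TN, so the device is in saturation.
KCL at the drain: ½ k_n (V_GS − V_TN)² = (V_DD − V_GS)/R.
Let x = V_GS − 0.606. Then 43.1 x² + x − 9.494 = 0, giving x = 0.458 V (positive root), so V_GS = 1.06 V.
I_D = (V_DD − V_GS)/R = (10.1 − 1.06) / 17 = 0.532 mA.

V_GS = 1.06 V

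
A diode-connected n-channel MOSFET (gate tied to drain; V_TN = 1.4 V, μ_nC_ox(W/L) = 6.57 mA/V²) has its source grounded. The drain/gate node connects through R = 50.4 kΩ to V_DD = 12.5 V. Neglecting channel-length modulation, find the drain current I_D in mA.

I_D = 0.215 mA

With gate tied to drain, V_GS = V_DS ≥ V_GS − V_TN, so the device is in saturation.
KCL at the drain: ½ k_n (V_GS − V_TN)² = (V_DD − V_GS)/R.
Let x = V_GS − 1.4. Then 166 x² + x − 11.1 = 0, giving x = 0.256 V (positive root), so V_GS = 1.66 V.
I_D = (V_DD − V_GS)/R = (12.5 − 1.66) / 50.4 = 0.215 mA.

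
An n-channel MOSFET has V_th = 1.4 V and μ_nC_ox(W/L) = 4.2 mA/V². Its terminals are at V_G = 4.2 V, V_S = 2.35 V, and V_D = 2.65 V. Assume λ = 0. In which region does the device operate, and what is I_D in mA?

V_GS = V_G − V_S = 4.2 − 2.35 = 1.85 V; V_DS = V_D − V_S = 2.65 − 2.35 = 0.3 V.
V_ov = V_GS − V_th = 1.85 − 1.4 = 0.45 V.
Since V_DS = 0.3 V < V_ov = 0.45 V, the device is in the triode region.
I_D = k_n [V_ov · V_DS − ½ V_DS²] = 4.2 × [0.45 × 0.3 − 0.5 × 0.3²] = 0.378 mA.

Triode; I_D = 0.378 mA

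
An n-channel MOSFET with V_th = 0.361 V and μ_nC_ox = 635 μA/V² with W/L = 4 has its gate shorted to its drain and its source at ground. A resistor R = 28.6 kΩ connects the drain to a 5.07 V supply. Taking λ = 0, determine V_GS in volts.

With gate tied to drain, V_GS = V_DS ≥ V_GS − V_th, so the device is in saturation.
k_n = μ_nC_ox · (W/L) = 2.54 mA/V².
KCL at the drain: ½ k_n (V_GS − V_th)² = (V_DD − V_GS)/R.
Let x = V_GS − 0.361. Then 36.3 x² + x − 4.709 = 0, giving x = 0.347 V (positive root), so V_GS = 0.708 V.
I_D = (V_DD − V_GS)/R = (5.07 − 0.708) / 28.6 = 0.153 mA.

V_GS = 0.708 V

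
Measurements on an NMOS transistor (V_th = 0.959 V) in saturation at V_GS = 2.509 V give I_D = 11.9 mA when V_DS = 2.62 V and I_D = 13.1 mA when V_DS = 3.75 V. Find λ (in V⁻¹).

λ = 0.116 V⁻¹

With V_GS fixed, I_D ∝ (1 + λ V_DS) in saturation, so I_D2/I_D1 = (1 + λ V_DS2)/(1 + λ V_DS1).
13.1/11.9 = 1.101 = (1 + 3.75 λ)/(1 + 2.62 λ).
Solving: λ (I_D1 V_DS2 − I_D2 V_DS1) = I_D2 − I_D1, so λ = (13.1 − 11.9) / (11.9 × 3.75 − 13.1 × 2.62) = 1.2 / 10.3 = 0.116 V⁻¹.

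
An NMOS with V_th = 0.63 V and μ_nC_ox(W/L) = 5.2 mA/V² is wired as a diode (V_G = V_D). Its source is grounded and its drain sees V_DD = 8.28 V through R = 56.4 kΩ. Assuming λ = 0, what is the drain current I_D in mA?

With gate tied to drain, V_GS = V_DS ≥ V_GS − V_th, so the device is in saturation.
KCL at the drain: ½ k_n (V_GS − V_th)² = (V_DD − V_GS)/R.
Let x = V_GS − 0.63. Then 147 x² + x − 7.65 = 0, giving x = 0.225 V (positive root), so V_GS = 0.855 V.
I_D = (V_DD − V_GS)/R = (8.28 − 0.855) / 56.4 = 0.132 mA.

I_D = 0.132 mA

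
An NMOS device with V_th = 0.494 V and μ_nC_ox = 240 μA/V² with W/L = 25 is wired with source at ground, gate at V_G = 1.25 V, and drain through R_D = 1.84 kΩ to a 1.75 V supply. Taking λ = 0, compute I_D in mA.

V_GS = V_G = 1.25 V, so V_ov = 1.25 − 0.494 = 0.756 V.
k_n = μ_nC_ox · (W/L) = 6 mA/V².
Assume saturation: I_D = ½ k_n V_ov² = 0.5 × 6 × 0.756² = 1.71 mA, giving V_DS = V_DD − I_D R_D = 1.75 − 1.71 × 1.84 = -1.4 V.
But -1.4 V < V_ov = 0.756 V, so the device is actually in triode.
In triode I_D = k_n[V_ov V_DS − ½ V_DS²] and I_D = (V_DD − V_DS)/R_D. Equating: 5.52 V_DS² − 9.346 V_DS + 1.75 = 0, giving V_DS = 0.214 V (the root below V_ov).
I_D = (1.75 − 0.214) / 1.84 = 0.835 mA.

I_D = 0.835 mA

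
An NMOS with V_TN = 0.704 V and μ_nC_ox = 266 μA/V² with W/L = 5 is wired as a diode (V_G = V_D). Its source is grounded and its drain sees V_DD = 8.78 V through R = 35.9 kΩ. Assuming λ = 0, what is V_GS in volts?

With gate tied to drain, V_GS = V_DS ≥ V_GS − V_TN, so the device is in saturation.
k_n = μ_nC_ox · (W/L) = 1.33 mA/V².
KCL at the drain: ½ k_n (V_GS − V_TN)² = (V_DD − V_GS)/R.
Let x = V_GS − 0.704. Then 23.9 x² + x − 8.076 = 0, giving x = 0.561 V (positive root), so V_GS = 1.27 V.
I_D = (V_DD − V_GS)/R = (8.78 − 1.27) / 35.9 = 0.209 mA.

V_GS = 1.27 V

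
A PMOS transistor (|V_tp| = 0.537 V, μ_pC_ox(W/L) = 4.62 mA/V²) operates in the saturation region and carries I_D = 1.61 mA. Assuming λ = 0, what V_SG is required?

In saturation I_D = ½ k_p (V_SG − |V_tp|)², so V_SG − |V_tp| = √(2 I_D / k_p) = √(2 × 1.61 / 4.62) = 0.835 V.
V_SG = 0.537 + 0.835 = 1.37 V.

V_SG = 1.37 V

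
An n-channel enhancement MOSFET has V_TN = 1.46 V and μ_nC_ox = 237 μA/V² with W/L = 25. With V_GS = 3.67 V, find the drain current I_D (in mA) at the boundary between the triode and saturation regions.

I_D = 14.5 mA

At the boundary V_DS = V_ov = V_GS − V_TN = 3.67 − 1.46 = 2.21 V.
k_n = μ_nC_ox · (W/L) = 5.925 mA/V².
I_D = ½ k_n V_ov² = 0.5 × 5.925 × 2.21² = 14.5 mA.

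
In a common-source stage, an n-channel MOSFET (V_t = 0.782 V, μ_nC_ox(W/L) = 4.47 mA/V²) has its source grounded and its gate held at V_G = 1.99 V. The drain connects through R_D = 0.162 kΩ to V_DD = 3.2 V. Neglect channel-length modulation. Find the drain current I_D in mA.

I_D = 3.26 mA

V_GS = V_G = 1.99 V, so V_ov = 1.99 − 0.782 = 1.21 V.
Assume saturation: I_D = ½ k_n V_ov² = 0.5 × 4.47 × 1.21² = 3.26 mA, giving V_DS = V_DD − I_D R_D = 3.2 − 3.26 × 0.162 = 2.67 V.
V_DS = 2.67 V ≥ V_ov = 1.21 V, confirming saturation.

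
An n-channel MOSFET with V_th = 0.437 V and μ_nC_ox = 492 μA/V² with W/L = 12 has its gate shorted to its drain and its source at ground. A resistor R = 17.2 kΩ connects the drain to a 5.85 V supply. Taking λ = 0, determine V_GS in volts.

With gate tied to drain, V_GS = V_DS ≥ V_GS − V_th, so the device is in saturation.
k_n = μ_nC_ox · (W/L) = 5.904 mA/V².
KCL at the drain: ½ k_n (V_GS − V_th)² = (V_DD − V_GS)/R.
Let x = V_GS − 0.437. Then 50.8 x² + x − 5.413 = 0, giving x = 0.317 V (positive root), so V_GS = 0.754 V.
I_D = (V_DD − V_GS)/R = (5.85 − 0.754) / 17.2 = 0.296 mA.

V_GS = 0.754 V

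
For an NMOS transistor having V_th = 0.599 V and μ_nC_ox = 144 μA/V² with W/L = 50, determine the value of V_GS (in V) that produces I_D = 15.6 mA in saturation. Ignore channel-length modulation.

V_GS = 2.68 V

k_n = μ_nC_ox · (W/L) = 7.2 mA/V².
In saturation I_D = ½ k_n (V_GS − V_th)², so V_GS − V_th = √(2 I_D / k_n) = √(2 × 15.6 / 7.2) = 2.08 V.
V_GS = 0.599 + 2.08 = 2.68 V.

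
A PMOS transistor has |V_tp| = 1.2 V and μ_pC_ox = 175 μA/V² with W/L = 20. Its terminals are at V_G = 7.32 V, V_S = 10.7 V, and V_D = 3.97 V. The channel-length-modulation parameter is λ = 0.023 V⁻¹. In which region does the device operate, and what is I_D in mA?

Saturation; I_D = 9.60 mA

V_SG = V_S − V_G = 10.7 − 7.32 = 3.38 V; V_SD = V_S − V_D = 10.7 − 3.97 = 6.73 V.
k_p = μ_pC_ox · (W/L) = 3.5 mA/V².
V_ov = V_SG − |V_tp| = 3.38 − 1.2 = 2.18 V.
Since V_SD = 6.73 V ≥ V_ov = 2.18 V, the device is in saturation.
I_D = ½ k_p V_ov² (1 + λ V_SD) = 0.5 × 3.5 × 2.18² × (1 + 0.023 × 6.73) = 9.6 mA.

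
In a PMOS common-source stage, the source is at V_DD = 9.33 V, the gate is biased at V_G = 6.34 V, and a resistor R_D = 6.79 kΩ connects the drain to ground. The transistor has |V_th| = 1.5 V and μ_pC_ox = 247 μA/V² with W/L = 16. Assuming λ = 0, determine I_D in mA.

V_SG = V_DD − V_G = 9.33 − 6.34 = 2.99 V, so V_ov = 2.99 − 1.5 = 1.49 V.
k_p = μ_pC_ox · (W/L) = 3.952 mA/V².
Assume saturation: I_D = ½ k_p V_ov² = 0.5 × 3.952 × 1.49² = 4.39 mA, giving V_SD = V_DD − I_D R_D = 9.33 − 4.39 × 6.79 = -20.5 V.
But -20.5 V < V_ov = 1.49 V, so the device is actually in triode.
In triode I_D = k_p[V_ov V_SD − ½ V_SD²] and I_D = (V_DD − V_SD)/R_D. Equating: 13.4 V_SD² − 40.98 V_SD + 9.33 = 0, giving V_SD = 0.248 V (the root below V_ov).
I_D = (9.33 − 0.248) / 6.79 = 1.34 mA.

I_D = 1.34 mA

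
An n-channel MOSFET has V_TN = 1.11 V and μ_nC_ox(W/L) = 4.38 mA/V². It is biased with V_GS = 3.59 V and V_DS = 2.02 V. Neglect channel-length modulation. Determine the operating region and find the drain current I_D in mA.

Triode; I_D = 13.0 mA

V_ov = V_GS − V_TN = 3.59 − 1.11 = 2.48 V.
Since V_DS = 2.02 V < V_ov = 2.48 V, the device is in the triode region.
I_D = k_n [V_ov · V_DS − ½ V_DS²] = 4.38 × [2.48 × 2.02 − 0.5 × 2.02²] = 13 mA.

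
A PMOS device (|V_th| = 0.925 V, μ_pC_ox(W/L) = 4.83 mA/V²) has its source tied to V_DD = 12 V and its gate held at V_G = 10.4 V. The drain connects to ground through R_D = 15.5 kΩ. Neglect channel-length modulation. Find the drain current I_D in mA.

V_SG = V_DD − V_G = 12 − 10.4 = 1.6 V, so V_ov = 1.6 − 0.925 = 0.675 V.
Assume saturation: I_D = ½ k_p V_ov² = 0.5 × 4.83 × 0.675² = 1.1 mA, giving V_SD = V_DD − I_D R_D = 12 − 1.1 × 15.5 = -5.06 V.
But -5.06 V < V_ov = 0.675 V, so the device is actually in triode.
In triode I_D = k_p[V_ov V_SD − ½ V_SD²] and I_D = (V_DD − V_SD)/R_D. Equating: 37.4 V_SD² − 51.53 V_SD + 12 = 0, giving V_SD = 0.297 V (the root below V_ov).
I_D = (12 − 0.297) / 15.5 = 0.755 mA.

I_D = 0.755 mA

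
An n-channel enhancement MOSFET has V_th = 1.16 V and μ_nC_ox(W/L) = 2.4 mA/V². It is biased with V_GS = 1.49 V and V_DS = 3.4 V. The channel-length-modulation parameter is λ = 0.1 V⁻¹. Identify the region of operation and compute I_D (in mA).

V_ov = V_GS − V_th = 1.49 − 1.16 = 0.33 V.
Since V_DS = 3.4 V ≥ V_ov = 0.33 V, the device is in saturation.
I_D = ½ k_n V_ov² (1 + λ V_DS) = 0.5 × 2.4 × 0.33² × (1 + 0.1 × 3.4) = 0.175 mA.

Saturation; I_D = 0.175 mA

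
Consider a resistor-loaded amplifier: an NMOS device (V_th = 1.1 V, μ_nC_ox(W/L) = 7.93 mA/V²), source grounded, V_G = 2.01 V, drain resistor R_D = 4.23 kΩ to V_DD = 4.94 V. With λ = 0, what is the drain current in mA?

V_GS = V_G = 2.01 V, so V_ov = 2.01 − 1.1 = 0.91 V.
Assume saturation: I_D = ½ k_n V_ov² = 0.5 × 7.93 × 0.91² = 3.28 mA, giving V_DS = V_DD − I_D R_D = 4.94 − 3.28 × 4.23 = -8.95 V.
But -8.95 V < V_ov = 0.91 V, so the device is actually in triode.
In triode I_D = k_n[V_ov V_DS − ½ V_DS²] and I_D = (V_DD − V_DS)/R_D. Equating: 16.8 V_DS² − 31.52 V_DS + 4.94 = 0, giving V_DS = 0.173 V (the root below V_ov).
I_D = (4.94 − 0.173) / 4.23 = 1.13 mA.

I_D = 1.13 mA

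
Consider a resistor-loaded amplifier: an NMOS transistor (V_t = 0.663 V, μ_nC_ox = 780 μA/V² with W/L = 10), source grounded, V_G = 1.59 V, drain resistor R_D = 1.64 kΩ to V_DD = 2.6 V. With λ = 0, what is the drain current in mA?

V_GS = V_G = 1.59 V, so V_ov = 1.59 − 0.663 = 0.927 V.
k_n = μ_nC_ox · (W/L) = 7.8 mA/V².
Assume saturation: I_D = ½ k_n V_ov² = 0.5 × 7.8 × 0.927² = 3.35 mA, giving V_DS = V_DD − I_D R_D = 2.6 − 3.35 × 1.64 = -2.9 V.
But -2.9 V < V_ov = 0.927 V, so the device is actually in triode.
In triode I_D = k_n[V_ov V_DS − ½ V_DS²] and I_D = (V_DD − V_DS)/R_D. Equating: 6.4 V_DS² − 12.86 V_DS + 2.6 = 0, giving V_DS = 0.228 V (the root below V_ov).
I_D = (2.6 − 0.228) / 1.64 = 1.45 mA.

I_D = 1.45 mA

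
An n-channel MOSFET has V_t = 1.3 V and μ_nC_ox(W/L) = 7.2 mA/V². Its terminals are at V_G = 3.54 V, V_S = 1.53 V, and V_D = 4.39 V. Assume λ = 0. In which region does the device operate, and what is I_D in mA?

V_GS = V_G − V_S = 3.54 − 1.53 = 2.01 V; V_DS = V_D − V_S = 4.39 − 1.53 = 2.86 V.
V_ov = V_GS − V_t = 2.01 − 1.3 = 0.71 V.
Since V_DS = 2.86 V ≥ V_ov = 0.71 V, the device is in saturation.
I_D = ½ k_n V_ov² = 0.5 × 7.2 × 0.71² = 1.81 mA.

Saturation; I_D = 1.81 mA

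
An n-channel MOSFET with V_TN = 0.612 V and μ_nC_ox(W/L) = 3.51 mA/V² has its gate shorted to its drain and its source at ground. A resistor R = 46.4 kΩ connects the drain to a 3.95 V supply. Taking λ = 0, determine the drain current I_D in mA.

With gate tied to drain, V_GS = V_DS ≥ V_GS − V_TN, so the device is in saturation.
KCL at the drain: ½ k_n (V_GS − V_TN)² = (V_DD − V_GS)/R.
Let x = V_GS − 0.612. Then 81.4 x² + x − 3.338 = 0, giving x = 0.196 V (positive root), so V_GS = 0.808 V.
I_D = (V_DD − V_GS)/R = (3.95 − 0.808) / 46.4 = 0.0677 mA.

I_D = 0.0677 mA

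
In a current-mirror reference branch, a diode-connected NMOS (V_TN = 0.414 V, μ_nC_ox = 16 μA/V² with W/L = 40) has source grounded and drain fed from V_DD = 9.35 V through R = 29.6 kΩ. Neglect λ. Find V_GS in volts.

V_GS = 1.33 V

With gate tied to drain, V_GS = V_DS ≥ V_GS − V_TN, so the device is in saturation.
k_n = μ_nC_ox · (W/L) = 0.64 mA/V².
KCL at the drain: ½ k_n (V_GS − V_TN)² = (V_DD − V_GS)/R.
Let x = V_GS − 0.414. Then 9.47 x² + x − 8.936 = 0, giving x = 0.92 V (positive root), so V_GS = 1.33 V.
I_D = (V_DD − V_GS)/R = (9.35 − 1.33) / 29.6 = 0.271 mA.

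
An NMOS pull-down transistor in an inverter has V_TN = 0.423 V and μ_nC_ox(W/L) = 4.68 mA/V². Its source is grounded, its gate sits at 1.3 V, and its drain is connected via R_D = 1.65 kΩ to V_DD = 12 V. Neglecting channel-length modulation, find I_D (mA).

V_GS = V_G = 1.3 V, so V_ov = 1.3 − 0.423 = 0.877 V.
Assume saturation: I_D = ½ k_n V_ov² = 0.5 × 4.68 × 0.877² = 1.8 mA, giving V_DS = V_DD − I_D R_D = 12 − 1.8 × 1.65 = 9.03 V.
V_DS = 9.03 V ≥ V_ov = 0.877 V, confirming saturation.

I_D = 1.80 mA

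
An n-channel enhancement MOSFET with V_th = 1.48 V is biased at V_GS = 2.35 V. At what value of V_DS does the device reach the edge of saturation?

The boundary between triode and saturation is V_DS = V_GS − V_th = V_ov.
V_ov = 2.35 − 1.48 = 0.87 V.

V_DS,sat = 0.870 V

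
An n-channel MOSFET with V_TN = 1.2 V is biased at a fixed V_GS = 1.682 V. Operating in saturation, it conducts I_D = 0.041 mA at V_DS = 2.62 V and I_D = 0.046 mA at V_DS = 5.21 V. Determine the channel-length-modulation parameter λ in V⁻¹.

With V_GS fixed, I_D ∝ (1 + λ V_DS) in saturation, so I_D2/I_D1 = (1 + λ V_DS2)/(1 + λ V_DS1).
0.046/0.041 = 1.122 = (1 + 5.21 λ)/(1 + 2.62 λ).
Solving: λ (I_D1 V_DS2 − I_D2 V_DS1) = I_D2 − I_D1, so λ = (0.046 − 0.041) / (0.041 × 5.21 − 0.046 × 2.62) = 0.005 / 0.0931 = 0.0537 V⁻¹.

λ = 0.0537 V⁻¹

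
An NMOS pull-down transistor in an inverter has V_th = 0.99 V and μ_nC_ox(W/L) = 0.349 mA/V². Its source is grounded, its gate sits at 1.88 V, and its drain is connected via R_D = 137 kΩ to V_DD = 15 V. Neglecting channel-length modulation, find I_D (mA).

I_D = 0.106 mA

V_GS = V_G = 1.88 V, so V_ov = 1.88 − 0.99 = 0.89 V.
Assume saturation: I_D = ½ k_n V_ov² = 0.5 × 0.349 × 0.89² = 0.138 mA, giving V_DS = V_DD − I_D R_D = 15 − 0.138 × 137 = -3.94 V.
But -3.94 V < V_ov = 0.89 V, so the device is actually in triode.
In triode I_D = k_n[V_ov V_DS − ½ V_DS²] and I_D = (V_DD − V_DS)/R_D. Equating: 23.9 V_DS² − 43.55 V_DS + 15 = 0, giving V_DS = 0.461 V (the root below V_ov).
I_D = (15 − 0.461) / 137 = 0.106 mA.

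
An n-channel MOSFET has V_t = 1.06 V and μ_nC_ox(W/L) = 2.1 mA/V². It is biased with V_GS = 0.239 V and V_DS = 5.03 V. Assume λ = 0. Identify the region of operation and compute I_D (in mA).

Cutoff; I_D = 0 mA

V_GS = 0.239 V < V_t = 1.06 V, so the transistor is in cutoff.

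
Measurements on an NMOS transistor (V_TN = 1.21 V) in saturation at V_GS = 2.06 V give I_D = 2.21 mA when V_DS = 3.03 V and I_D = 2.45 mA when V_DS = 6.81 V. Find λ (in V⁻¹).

λ = 0.0315 V⁻¹

With V_GS fixed, I_D ∝ (1 + λ V_DS) in saturation, so I_D2/I_D1 = (1 + λ V_DS2)/(1 + λ V_DS1).
2.45/2.21 = 1.109 = (1 + 6.81 λ)/(1 + 3.03 λ).
Solving: λ (I_D1 V_DS2 − I_D2 V_DS1) = I_D2 − I_D1, so λ = (2.45 − 2.21) / (2.21 × 6.81 − 2.45 × 3.03) = 0.24 / 7.63 = 0.0315 V⁻¹.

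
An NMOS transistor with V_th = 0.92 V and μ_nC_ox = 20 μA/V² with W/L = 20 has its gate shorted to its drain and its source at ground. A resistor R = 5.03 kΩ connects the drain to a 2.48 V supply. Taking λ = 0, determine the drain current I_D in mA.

With gate tied to drain, V_GS = V_DS ≥ V_GS − V_th, so the device is in saturation.
k_n = μ_nC_ox · (W/L) = 0.4 mA/V².
KCL at the drain: ½ k_n (V_GS − V_th)² = (V_DD − V_GS)/R.
Let x = V_GS − 0.92. Then 1.01 x² + x − 1.56 = 0, giving x = 0.844 V (positive root), so V_GS = 1.76 V.
I_D = (V_DD − V_GS)/R = (2.48 − 1.76) / 5.03 = 0.142 mA.

I_D = 0.142 mA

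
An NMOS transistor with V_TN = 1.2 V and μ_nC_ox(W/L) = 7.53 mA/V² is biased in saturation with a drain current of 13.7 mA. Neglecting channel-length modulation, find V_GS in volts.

V_GS = 3.11 V

In saturation I_D = ½ k_n (V_GS − V_TN)², so V_GS − V_TN = √(2 I_D / k_n) = √(2 × 13.7 / 7.53) = 1.91 V.
V_GS = 1.2 + 1.91 = 3.11 V.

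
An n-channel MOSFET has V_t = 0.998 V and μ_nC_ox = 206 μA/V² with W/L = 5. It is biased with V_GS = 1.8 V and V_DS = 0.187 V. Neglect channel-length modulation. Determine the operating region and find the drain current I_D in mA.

Triode; I_D = 0.136 mA

k_n = μ_nC_ox · (W/L) = 1.03 mA/V².
V_ov = V_GS − V_t = 1.8 − 0.998 = 0.802 V.
Since V_DS = 0.187 V < V_ov = 0.802 V, the device is in the triode region.
I_D = k_n [V_ov · V_DS − ½ V_DS²] = 1.03 × [0.802 × 0.187 − 0.5 × 0.187²] = 0.136 mA.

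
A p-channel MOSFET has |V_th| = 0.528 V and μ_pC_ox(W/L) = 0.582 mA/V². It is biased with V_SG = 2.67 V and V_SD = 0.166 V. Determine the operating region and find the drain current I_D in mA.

V_ov = V_SG − |V_th| = 2.67 − 0.528 = 2.14 V.
Since V_SD = 0.166 V < V_ov = 2.14 V, the device is in the triode region.
I_D = k_p [V_ov · V_SD − ½ V_SD²] = 0.582 × [2.14 × 0.166 − 0.5 × 0.166²] = 0.199 mA.

Triode; I_D = 0.199 mA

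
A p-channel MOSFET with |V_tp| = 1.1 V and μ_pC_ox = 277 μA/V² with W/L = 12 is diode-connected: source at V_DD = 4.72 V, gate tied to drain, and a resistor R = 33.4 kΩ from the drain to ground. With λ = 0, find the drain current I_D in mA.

With gate tied to drain, V_SG = V_SD ≥ V_SG − |V_tp|, so the device is in saturation.
k_p = μ_pC_ox · (W/L) = 3.324 mA/V².
KCL at the drain: ½ k_p (V_SG − |V_tp|)² = (V_DD − V_SG)/R.
Let x = V_SG − 1.1. Then 55.5 x² + x − 3.62 = 0, giving x = 0.247 V (positive root), so V_SG = 1.35 V.
I_D = (V_DD − V_SG)/R = (4.72 − 1.35) / 33.4 = 0.101 mA.

I_D = 0.101 mA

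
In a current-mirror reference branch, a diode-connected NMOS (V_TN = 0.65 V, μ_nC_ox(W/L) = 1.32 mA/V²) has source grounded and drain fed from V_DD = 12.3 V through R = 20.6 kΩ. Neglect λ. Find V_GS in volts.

V_GS = 1.54 V

With gate tied to drain, V_GS = V_DS ≥ V_GS − V_TN, so the device is in saturation.
KCL at the drain: ½ k_n (V_GS − V_TN)² = (V_DD − V_GS)/R.
Let x = V_GS − 0.65. Then 13.6 x² + x − 11.65 = 0, giving x = 0.89 V (positive root), so V_GS = 1.54 V.
I_D = (V_DD − V_GS)/R = (12.3 − 1.54) / 20.6 = 0.522 mA.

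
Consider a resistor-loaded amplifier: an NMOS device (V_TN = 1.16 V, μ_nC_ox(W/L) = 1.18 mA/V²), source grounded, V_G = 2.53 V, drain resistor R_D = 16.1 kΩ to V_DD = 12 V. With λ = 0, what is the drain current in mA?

V_GS = V_G = 2.53 V, so V_ov = 2.53 − 1.16 = 1.37 V.
Assume saturation: I_D = ½ k_n V_ov² = 0.5 × 1.18 × 1.37² = 1.11 mA, giving V_DS = V_DD − I_D R_D = 12 − 1.11 × 16.1 = -5.83 V.
But -5.83 V < V_ov = 1.37 V, so the device is actually in triode.
In triode I_D = k_n[V_ov V_DS − ½ V_DS²] and I_D = (V_DD − V_DS)/R_D. Equating: 9.5 V_DS² − 27.03 V_DS + 12 = 0, giving V_DS = 0.551 V (the root below V_ov).
I_D = (12 − 0.551) / 16.1 = 0.711 mA.

I_D = 0.711 mA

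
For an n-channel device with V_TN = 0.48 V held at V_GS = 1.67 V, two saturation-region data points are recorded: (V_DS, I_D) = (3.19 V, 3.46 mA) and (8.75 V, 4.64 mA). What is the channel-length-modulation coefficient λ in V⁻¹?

λ = 0.0763 V⁻¹

With V_GS fixed, I_D ∝ (1 + λ V_DS) in saturation, so I_D2/I_D1 = (1 + λ V_DS2)/(1 + λ V_DS1).
4.64/3.46 = 1.341 = (1 + 8.75 λ)/(1 + 3.19 λ).
Solving: λ (I_D1 V_DS2 − I_D2 V_DS1) = I_D2 − I_D1, so λ = (4.64 − 3.46) / (3.46 × 8.75 − 4.64 × 3.19) = 1.18 / 15.5 = 0.0763 V⁻¹.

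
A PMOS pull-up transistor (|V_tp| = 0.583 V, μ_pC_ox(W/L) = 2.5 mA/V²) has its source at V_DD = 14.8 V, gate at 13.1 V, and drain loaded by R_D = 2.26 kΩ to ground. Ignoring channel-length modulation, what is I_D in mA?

I_D = 1.56 mA

V_SG = V_DD − V_G = 14.8 − 13.1 = 1.7 V, so V_ov = 1.7 − 0.583 = 1.12 V.
Assume saturation: I_D = ½ k_p V_ov² = 0.5 × 2.5 × 1.12² = 1.56 mA, giving V_SD = V_DD − I_D R_D = 14.8 − 1.56 × 2.26 = 11.3 V.
V_SD = 11.3 V ≥ V_ov = 1.12 V, confirming saturation.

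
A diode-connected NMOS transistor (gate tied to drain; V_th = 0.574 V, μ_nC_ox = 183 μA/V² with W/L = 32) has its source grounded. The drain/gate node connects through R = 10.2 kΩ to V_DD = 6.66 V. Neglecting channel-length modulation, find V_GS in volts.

With gate tied to drain, V_GS = V_DS ≥ V_GS − V_th, so the device is in saturation.
k_n = μ_nC_ox · (W/L) = 5.856 mA/V².
KCL at the drain: ½ k_n (V_GS − V_th)² = (V_DD − V_GS)/R.
Let x = V_GS − 0.574. Then 29.9 x² + x − 6.086 = 0, giving x = 0.435 V (positive root), so V_GS = 1.01 V.
I_D = (V_DD − V_GS)/R = (6.66 − 1.01) / 10.2 = 0.554 mA.

V_GS = 1.01 V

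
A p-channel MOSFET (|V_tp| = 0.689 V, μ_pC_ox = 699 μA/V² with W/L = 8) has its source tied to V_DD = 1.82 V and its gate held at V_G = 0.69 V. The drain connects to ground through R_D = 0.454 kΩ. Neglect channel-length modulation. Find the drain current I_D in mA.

V_SG = V_DD − V_G = 1.82 − 0.69 = 1.13 V, so V_ov = 1.13 − 0.689 = 0.441 V.
k_p = μ_pC_ox · (W/L) = 5.592 mA/V².
Assume saturation: I_D = ½ k_p V_ov² = 0.5 × 5.592 × 0.441² = 0.544 mA, giving V_SD = V_DD − I_D R_D = 1.82 − 0.544 × 0.454 = 1.57 V.
V_SD = 1.57 V ≥ V_ov = 0.441 V, confirming saturation.

I_D = 0.544 mA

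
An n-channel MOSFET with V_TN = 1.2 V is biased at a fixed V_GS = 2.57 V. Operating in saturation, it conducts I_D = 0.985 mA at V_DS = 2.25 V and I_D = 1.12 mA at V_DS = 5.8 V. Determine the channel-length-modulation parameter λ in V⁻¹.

λ = 0.0423 V⁻¹

With V_GS fixed, I_D ∝ (1 + λ V_DS) in saturation, so I_D2/I_D1 = (1 + λ V_DS2)/(1 + λ V_DS1).
1.12/0.985 = 1.137 = (1 + 5.8 λ)/(1 + 2.25 λ).
Solving: λ (I_D1 V_DS2 − I_D2 V_DS1) = I_D2 − I_D1, so λ = (1.12 − 0.985) / (0.985 × 5.8 − 1.12 × 2.25) = 0.135 / 3.19 = 0.0423 V⁻¹.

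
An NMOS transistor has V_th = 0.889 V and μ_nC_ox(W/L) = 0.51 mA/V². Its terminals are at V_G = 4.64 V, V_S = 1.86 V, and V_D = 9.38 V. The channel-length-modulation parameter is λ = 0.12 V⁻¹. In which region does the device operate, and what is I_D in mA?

Saturation; I_D = 1.73 mA

V_GS = V_G − V_S = 4.64 − 1.86 = 2.78 V; V_DS = V_D − V_S = 9.38 − 1.86 = 7.52 V.
V_ov = V_GS − V_th = 2.78 − 0.889 = 1.89 V.
Since V_DS = 7.52 V ≥ V_ov = 1.89 V, the device is in saturation.
I_D = ½ k_n V_ov² (1 + λ V_DS) = 0.5 × 0.51 × 1.89² × (1 + 0.12 × 7.52) = 1.73 mA.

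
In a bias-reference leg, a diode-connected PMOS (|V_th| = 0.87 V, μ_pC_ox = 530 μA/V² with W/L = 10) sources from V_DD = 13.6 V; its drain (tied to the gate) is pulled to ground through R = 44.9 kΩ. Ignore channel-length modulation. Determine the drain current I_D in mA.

With gate tied to drain, V_SG = V_SD ≥ V_SG − |V_th|, so the device is in saturation.
k_p = μ_pC_ox · (W/L) = 5.3 mA/V².
KCL at the drain: ½ k_p (V_SG − |V_th|)² = (V_DD − V_SG)/R.
Let x = V_SG − 0.87. Then 119 x² + x − 12.73 = 0, giving x = 0.323 V (positive root), so V_SG = 1.19 V.
I_D = (V_DD − V_SG)/R = (13.6 − 1.19) / 44.9 = 0.276 mA.

I_D = 0.276 mA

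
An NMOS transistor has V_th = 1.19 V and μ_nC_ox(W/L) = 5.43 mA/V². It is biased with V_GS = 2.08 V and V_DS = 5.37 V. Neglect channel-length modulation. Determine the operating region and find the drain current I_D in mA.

Saturation; I_D = 2.15 mA

V_ov = V_GS − V_th = 2.08 − 1.19 = 0.89 V.
Since V_DS = 5.37 V ≥ V_ov = 0.89 V, the device is in saturation.
I_D = ½ k_n V_ov² = 0.5 × 5.43 × 0.89² = 2.15 mA.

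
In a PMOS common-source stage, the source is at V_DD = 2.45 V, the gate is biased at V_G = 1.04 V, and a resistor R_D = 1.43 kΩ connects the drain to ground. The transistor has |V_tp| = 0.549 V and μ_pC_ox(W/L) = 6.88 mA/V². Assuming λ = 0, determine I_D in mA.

I_D = 1.50 mA

V_SG = V_DD − V_G = 2.45 − 1.04 = 1.41 V, so V_ov = 1.41 − 0.549 = 0.861 V.
Assume saturation: I_D = ½ k_p V_ov² = 0.5 × 6.88 × 0.861² = 2.55 mA, giving V_SD = V_DD − I_D R_D = 2.45 − 2.55 × 1.43 = -1.2 V.
But -1.2 V < V_ov = 0.861 V, so the device is actually in triode.
In triode I_D = k_p[V_ov V_SD − ½ V_SD²] and I_D = (V_DD − V_SD)/R_D. Equating: 4.92 V_SD² − 9.471 V_SD + 2.45 = 0, giving V_SD = 0.308 V (the root below V_ov).
I_D = (2.45 − 0.308) / 1.43 = 1.5 mA.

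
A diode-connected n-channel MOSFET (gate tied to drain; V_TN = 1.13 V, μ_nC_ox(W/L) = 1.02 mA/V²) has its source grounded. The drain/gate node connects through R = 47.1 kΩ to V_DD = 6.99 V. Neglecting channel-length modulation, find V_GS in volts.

With gate tied to drain, V_GS = V_DS ≥ V_GS − V_TN, so the device is in saturation.
KCL at the drain: ½ k_n (V_GS − V_TN)² = (V_DD − V_GS)/R.
Let x = V_GS − 1.13. Then 24 x² + x − 5.86 = 0, giving x = 0.474 V (positive root), so V_GS = 1.6 V.
I_D = (V_DD − V_GS)/R = (6.99 − 1.6) / 47.1 = 0.114 mA.

V_GS = 1.60 V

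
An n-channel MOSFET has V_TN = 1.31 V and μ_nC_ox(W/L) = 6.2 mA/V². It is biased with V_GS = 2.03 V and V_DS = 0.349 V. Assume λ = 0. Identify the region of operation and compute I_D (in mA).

V_ov = V_GS − V_TN = 2.03 − 1.31 = 0.72 V.
Since V_DS = 0.349 V < V_ov = 0.72 V, the device is in the triode region.
I_D = k_n [V_ov · V_DS − ½ V_DS²] = 6.2 × [0.72 × 0.349 − 0.5 × 0.349²] = 1.18 mA.

Triode; I_D = 1.18 mA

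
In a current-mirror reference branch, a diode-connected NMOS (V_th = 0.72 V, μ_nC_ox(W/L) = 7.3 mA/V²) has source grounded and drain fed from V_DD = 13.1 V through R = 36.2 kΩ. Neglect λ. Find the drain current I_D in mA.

I_D = 0.334 mA

With gate tied to drain, V_GS = V_DS ≥ V_GS − V_th, so the device is in saturation.
KCL at the drain: ½ k_n (V_GS − V_th)² = (V_DD − V_GS)/R.
Let x = V_GS − 0.72. Then 132 x² + x − 12.38 = 0, giving x = 0.302 V (positive root), so V_GS = 1.02 V.
I_D = (V_DD − V_GS)/R = (13.1 − 1.02) / 36.2 = 0.334 mA.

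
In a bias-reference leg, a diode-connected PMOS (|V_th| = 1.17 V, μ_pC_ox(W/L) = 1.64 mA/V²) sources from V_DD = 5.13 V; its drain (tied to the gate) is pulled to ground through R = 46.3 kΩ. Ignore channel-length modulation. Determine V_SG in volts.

V_SG = 1.48 V

With gate tied to drain, V_SG = V_SD ≥ V_SG − |V_th|, so the device is in saturation.
KCL at the drain: ½ k_p (V_SG − |V_th|)² = (V_DD − V_SG)/R.
Let x = V_SG − 1.17. Then 38 x² + x − 3.96 = 0, giving x = 0.31 V (positive root), so V_SG = 1.48 V.
I_D = (V_DD − V_SG)/R = (5.13 − 1.48) / 46.3 = 0.0788 mA.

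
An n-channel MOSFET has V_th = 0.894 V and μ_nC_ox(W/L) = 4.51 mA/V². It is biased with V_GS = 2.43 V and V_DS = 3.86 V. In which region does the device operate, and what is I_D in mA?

V_ov = V_GS − V_th = 2.43 − 0.894 = 1.54 V.
Since V_DS = 3.86 V ≥ V_ov = 1.54 V, the device is in saturation.
I_D = ½ k_n V_ov² = 0.5 × 4.51 × 1.54² = 5.32 mA.

Saturation; I_D = 5.32 mA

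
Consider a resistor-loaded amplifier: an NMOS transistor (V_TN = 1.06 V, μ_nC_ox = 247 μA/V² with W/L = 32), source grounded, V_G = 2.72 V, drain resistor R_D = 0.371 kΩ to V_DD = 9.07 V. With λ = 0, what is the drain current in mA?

V_GS = V_G = 2.72 V, so V_ov = 2.72 − 1.06 = 1.66 V.
k_n = μ_nC_ox · (W/L) = 7.904 mA/V².
Assume saturation: I_D = ½ k_n V_ov² = 0.5 × 7.904 × 1.66² = 10.9 mA, giving V_DS = V_DD − I_D R_D = 9.07 − 10.9 × 0.371 = 5.03 V.
V_DS = 5.03 V ≥ V_ov = 1.66 V, confirming saturation.

I_D = 10.9 mA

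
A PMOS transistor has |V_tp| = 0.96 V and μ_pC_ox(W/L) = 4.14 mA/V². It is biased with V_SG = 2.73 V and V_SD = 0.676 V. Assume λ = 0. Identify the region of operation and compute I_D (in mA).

Triode; I_D = 4.01 mA

V_ov = V_SG − |V_tp| = 2.73 − 0.96 = 1.77 V.
Since V_SD = 0.676 V < V_ov = 1.77 V, the device is in the triode region.
I_D = k_p [V_ov · V_SD − ½ V_SD²] = 4.14 × [1.77 × 0.676 − 0.5 × 0.676²] = 4.01 mA.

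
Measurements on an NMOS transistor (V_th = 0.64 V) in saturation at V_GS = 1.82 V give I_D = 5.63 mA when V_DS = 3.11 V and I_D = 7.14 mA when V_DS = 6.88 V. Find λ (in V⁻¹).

λ = 0.0914 V⁻¹

With V_GS fixed, I_D ∝ (1 + λ V_DS) in saturation, so I_D2/I_D1 = (1 + λ V_DS2)/(1 + λ V_DS1).
7.14/5.63 = 1.268 = (1 + 6.88 λ)/(1 + 3.11 λ).
Solving: λ (I_D1 V_DS2 − I_D2 V_DS1) = I_D2 − I_D1, so λ = (7.14 − 5.63) / (5.63 × 6.88 − 7.14 × 3.11) = 1.51 / 16.5 = 0.0914 V⁻¹.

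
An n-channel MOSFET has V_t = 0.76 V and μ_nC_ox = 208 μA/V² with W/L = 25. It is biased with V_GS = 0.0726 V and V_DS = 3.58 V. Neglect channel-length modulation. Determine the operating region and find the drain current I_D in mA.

Cutoff; I_D = 0 mA

V_GS = 0.0726 V < V_t = 0.76 V, so the transistor is in cutoff.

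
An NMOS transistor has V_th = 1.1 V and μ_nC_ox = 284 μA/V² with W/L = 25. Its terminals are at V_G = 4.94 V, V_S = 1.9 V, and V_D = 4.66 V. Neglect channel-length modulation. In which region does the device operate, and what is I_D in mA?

Saturation; I_D = 13.4 mA

V_GS = V_G − V_S = 4.94 − 1.9 = 3.04 V; V_DS = V_D − V_S = 4.66 − 1.9 = 2.76 V.
k_n = μ_nC_ox · (W/L) = 7.1 mA/V².
V_ov = V_GS − V_th = 3.04 − 1.1 = 1.94 V.
Since V_DS = 2.76 V ≥ V_ov = 1.94 V, the device is in saturation.
I_D = ½ k_n V_ov² = 0.5 × 7.1 × 1.94² = 13.4 mA.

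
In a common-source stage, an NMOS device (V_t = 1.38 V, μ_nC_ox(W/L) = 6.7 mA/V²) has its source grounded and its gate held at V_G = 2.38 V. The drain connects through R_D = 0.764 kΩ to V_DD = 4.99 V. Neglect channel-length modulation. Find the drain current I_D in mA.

V_GS = V_G = 2.38 V, so V_ov = 2.38 − 1.38 = 1 V.
Assume saturation: I_D = ½ k_n V_ov² = 0.5 × 6.7 × 1² = 3.35 mA, giving V_DS = V_DD − I_D R_D = 4.99 − 3.35 × 0.764 = 2.43 V.
V_DS = 2.43 V ≥ V_ov = 1 V, confirming saturation.

I_D = 3.35 mA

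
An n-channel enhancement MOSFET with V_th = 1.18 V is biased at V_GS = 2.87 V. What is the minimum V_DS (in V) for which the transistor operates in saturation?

The boundary between triode and saturation is V_DS = V_GS − V_th = V_ov.
V_ov = 2.87 − 1.18 = 1.69 V.

V_DS,sat = 1.69 V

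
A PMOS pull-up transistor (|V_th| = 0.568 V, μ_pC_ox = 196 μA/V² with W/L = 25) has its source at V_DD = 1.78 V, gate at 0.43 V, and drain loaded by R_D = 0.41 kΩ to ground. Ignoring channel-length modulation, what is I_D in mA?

I_D = 1.50 mA

V_SG = V_DD − V_G = 1.78 − 0.43 = 1.35 V, so V_ov = 1.35 − 0.568 = 0.782 V.
k_p = μ_pC_ox · (W/L) = 4.9 mA/V².
Assume saturation: I_D = ½ k_p V_ov² = 0.5 × 4.9 × 0.782² = 1.5 mA, giving V_SD = V_DD − I_D R_D = 1.78 − 1.5 × 0.41 = 1.17 V.
V_SD = 1.17 V ≥ V_ov = 0.782 V, confirming saturation.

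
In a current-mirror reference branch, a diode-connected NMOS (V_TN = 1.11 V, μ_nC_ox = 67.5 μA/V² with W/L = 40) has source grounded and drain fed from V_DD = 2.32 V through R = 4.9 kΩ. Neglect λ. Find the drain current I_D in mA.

I_D = 0.174 mA

With gate tied to drain, V_GS = V_DS ≥ V_GS − V_TN, so the device is in saturation.
k_n = μ_nC_ox · (W/L) = 2.7 mA/V².
KCL at the drain: ½ k_n (V_GS − V_TN)² = (V_DD − V_GS)/R.
Let x = V_GS − 1.11. Then 6.62 x² + x − 1.21 = 0, giving x = 0.359 V (positive root), so V_GS = 1.47 V.
I_D = (V_DD − V_GS)/R = (2.32 − 1.47) / 4.9 = 0.174 mA.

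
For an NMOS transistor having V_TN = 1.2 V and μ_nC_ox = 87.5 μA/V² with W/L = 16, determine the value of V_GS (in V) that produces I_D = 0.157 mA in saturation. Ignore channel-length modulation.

V_GS = 1.67 V

k_n = μ_nC_ox · (W/L) = 1.4 mA/V².
In saturation I_D = ½ k_n (V_GS − V_TN)², so V_GS − V_TN = √(2 I_D / k_n) = √(2 × 0.157 / 1.4) = 0.474 V.
V_GS = 1.2 + 0.474 = 1.67 V.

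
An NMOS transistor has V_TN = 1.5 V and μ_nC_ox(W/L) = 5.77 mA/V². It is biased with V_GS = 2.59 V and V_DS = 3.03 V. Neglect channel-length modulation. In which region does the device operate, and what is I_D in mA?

Saturation; I_D = 3.43 mA

V_ov = V_GS − V_TN = 2.59 − 1.5 = 1.09 V.
Since V_DS = 3.03 V ≥ V_ov = 1.09 V, the device is in saturation.
I_D = ½ k_n V_ov² = 0.5 × 5.77 × 1.09² = 3.43 mA.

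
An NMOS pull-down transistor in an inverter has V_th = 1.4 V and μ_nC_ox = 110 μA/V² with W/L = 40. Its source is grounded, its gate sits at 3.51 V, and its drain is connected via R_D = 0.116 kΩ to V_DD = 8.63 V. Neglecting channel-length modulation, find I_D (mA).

V_GS = V_G = 3.51 V, so V_ov = 3.51 − 1.4 = 2.11 V.
k_n = μ_nC_ox · (W/L) = 4.4 mA/V².
Assume saturation: I_D = ½ k_n V_ov² = 0.5 × 4.4 × 2.11² = 9.79 mA, giving V_DS = V_DD − I_D R_D = 8.63 − 9.79 × 0.116 = 7.49 V.
V_DS = 7.49 V ≥ V_ov = 2.11 V, confirming saturation.

I_D = 9.79 mA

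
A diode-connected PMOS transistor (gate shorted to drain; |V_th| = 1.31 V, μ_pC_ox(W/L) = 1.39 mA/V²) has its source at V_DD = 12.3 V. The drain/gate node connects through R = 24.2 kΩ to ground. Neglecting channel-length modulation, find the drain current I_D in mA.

With gate tied to drain, V_SG = V_SD ≥ V_SG − |V_th|, so the device is in saturation.
KCL at the drain: ½ k_p (V_SG − |V_th|)² = (V_DD − V_SG)/R.
Let x = V_SG − 1.31. Then 16.8 x² + x − 10.99 = 0, giving x = 0.779 V (positive root), so V_SG = 2.09 V.
I_D = (V_DD − V_SG)/R = (12.3 − 2.09) / 24.2 = 0.422 mA.

I_D = 0.422 mA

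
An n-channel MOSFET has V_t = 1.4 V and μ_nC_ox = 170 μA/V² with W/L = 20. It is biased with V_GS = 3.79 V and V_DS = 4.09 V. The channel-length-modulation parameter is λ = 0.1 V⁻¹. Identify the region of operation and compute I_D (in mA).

k_n = μ_nC_ox · (W/L) = 3.4 mA/V².
V_ov = V_GS − V_t = 3.79 − 1.4 = 2.39 V.
Since V_DS = 4.09 V ≥ V_ov = 2.39 V, the device is in saturation.
I_D = ½ k_n V_ov² (1 + λ V_DS) = 0.5 × 3.4 × 2.39² × (1 + 0.1 × 4.09) = 13.7 mA.

Saturation; I_D = 13.7 mA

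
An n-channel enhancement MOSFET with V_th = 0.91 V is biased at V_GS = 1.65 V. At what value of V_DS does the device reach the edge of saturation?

V_DS,sat = 0.740 V

The boundary between triode and saturation is V_DS = V_GS − V_th = V_ov.
V_ov = 1.65 − 0.91 = 0.74 V.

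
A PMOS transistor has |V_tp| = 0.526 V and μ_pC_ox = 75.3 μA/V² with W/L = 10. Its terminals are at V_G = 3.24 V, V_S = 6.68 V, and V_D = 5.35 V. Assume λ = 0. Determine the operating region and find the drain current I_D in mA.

V_SG = V_S − V_G = 6.68 − 3.24 = 3.44 V; V_SD = V_S − V_D = 6.68 − 5.35 = 1.33 V.
k_p = μ_pC_ox · (W/L) = 0.753 mA/V².
V_ov = V_SG − |V_tp| = 3.44 − 0.526 = 2.91 V.
Since V_SD = 1.33 V < V_ov = 2.91 V, the device is in the triode region.
I_D = k_p [V_ov · V_SD − ½ V_SD²] = 0.753 × [2.91 × 1.33 − 0.5 × 1.33²] = 2.25 mA.

Triode; I_D = 2.25 mA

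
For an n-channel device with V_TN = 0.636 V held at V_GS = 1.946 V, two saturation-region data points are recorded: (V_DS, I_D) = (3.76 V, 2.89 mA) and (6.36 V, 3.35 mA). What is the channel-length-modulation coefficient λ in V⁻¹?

With V_GS fixed, I_D ∝ (1 + λ V_DS) in saturation, so I_D2/I_D1 = (1 + λ V_DS2)/(1 + λ V_DS1).
3.35/2.89 = 1.159 = (1 + 6.36 λ)/(1 + 3.76 λ).
Solving: λ (I_D1 V_DS2 − I_D2 V_DS1) = I_D2 − I_D1, so λ = (3.35 − 2.89) / (2.89 × 6.36 − 3.35 × 3.76) = 0.46 / 5.78 = 0.0795 V⁻¹.

λ = 0.0795 V⁻¹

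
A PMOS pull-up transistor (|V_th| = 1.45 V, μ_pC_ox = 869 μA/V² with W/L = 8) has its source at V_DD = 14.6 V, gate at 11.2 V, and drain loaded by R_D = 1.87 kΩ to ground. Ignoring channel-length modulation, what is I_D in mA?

V_SG = V_DD − V_G = 14.6 − 11.2 = 3.4 V, so V_ov = 3.4 − 1.45 = 1.95 V.
k_p = μ_pC_ox · (W/L) = 6.952 mA/V².
Assume saturation: I_D = ½ k_p V_ov² = 0.5 × 6.952 × 1.95² = 13.2 mA, giving V_SD = V_DD − I_D R_D = 14.6 − 13.2 × 1.87 = -10.1 V.
But -10.1 V < V_ov = 1.95 V, so the device is actually in triode.
In triode I_D = k_p[V_ov V_SD − ½ V_SD²] and I_D = (V_DD − V_SD)/R_D. Equating: 6.5 V_SD² − 26.35 V_SD + 14.6 = 0, giving V_SD = 0.662 V (the root below V_ov).
I_D = (14.6 − 0.662) / 1.87 = 7.45 mA.

I_D = 7.45 mA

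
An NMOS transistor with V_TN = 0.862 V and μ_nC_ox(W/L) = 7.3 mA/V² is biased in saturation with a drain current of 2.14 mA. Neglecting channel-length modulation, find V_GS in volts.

In saturation I_D = ½ k_n (V_GS − V_TN)², so V_GS − V_TN = √(2 I_D / k_n) = √(2 × 2.14 / 7.3) = 0.766 V.
V_GS = 0.862 + 0.766 = 1.63 V.

V_GS = 1.63 V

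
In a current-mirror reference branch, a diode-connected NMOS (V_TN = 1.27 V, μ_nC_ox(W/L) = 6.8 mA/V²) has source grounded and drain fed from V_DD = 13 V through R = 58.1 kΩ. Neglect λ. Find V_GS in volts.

With gate tied to drain, V_GS = V_DS ≥ V_GS − V_TN, so the device is in saturation.
KCL at the drain: ½ k_n (V_GS − V_TN)² = (V_DD − V_GS)/R.
Let x = V_GS − 1.27. Then 198 x² + x − 11.73 = 0, giving x = 0.241 V (positive root), so V_GS = 1.51 V.
I_D = (V_DD − V_GS)/R = (13 − 1.51) / 58.1 = 0.198 mA.

V_GS = 1.51 V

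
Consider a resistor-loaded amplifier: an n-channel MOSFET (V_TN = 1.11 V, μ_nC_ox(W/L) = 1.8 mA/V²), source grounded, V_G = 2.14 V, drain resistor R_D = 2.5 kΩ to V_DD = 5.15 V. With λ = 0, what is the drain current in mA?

I_D = 0.955 mA

V_GS = V_G = 2.14 V, so V_ov = 2.14 − 1.11 = 1.03 V.
Assume saturation: I_D = ½ k_n V_ov² = 0.5 × 1.8 × 1.03² = 0.955 mA, giving V_DS = V_DD − I_D R_D = 5.15 − 0.955 × 2.5 = 2.76 V.
V_DS = 2.76 V ≥ V_ov = 1.03 V, confirming saturation.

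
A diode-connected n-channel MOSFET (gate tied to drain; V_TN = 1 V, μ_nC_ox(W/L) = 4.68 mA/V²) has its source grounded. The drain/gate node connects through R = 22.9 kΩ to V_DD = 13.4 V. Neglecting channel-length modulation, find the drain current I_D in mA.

I_D = 0.521 mA

With gate tied to drain, V_GS = V_DS ≥ V_GS − V_TN, so the device is in saturation.
KCL at the drain: ½ k_n (V_GS − V_TN)² = (V_DD − V_GS)/R.
Let x = V_GS − 1. Then 53.6 x² + x − 12.4 = 0, giving x = 0.472 V (positive root), so V_GS = 1.47 V.
I_D = (V_DD − V_GS)/R = (13.4 − 1.47) / 22.9 = 0.521 mA.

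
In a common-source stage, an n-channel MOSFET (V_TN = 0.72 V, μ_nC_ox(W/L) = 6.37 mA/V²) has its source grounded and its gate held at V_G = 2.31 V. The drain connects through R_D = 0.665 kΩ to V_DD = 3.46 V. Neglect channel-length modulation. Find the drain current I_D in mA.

I_D = 4.42 mA

V_GS = V_G = 2.31 V, so V_ov = 2.31 − 0.72 = 1.59 V.
Assume saturation: I_D = ½ k_n V_ov² = 0.5 × 6.37 × 1.59² = 8.05 mA, giving V_DS = V_DD − I_D R_D = 3.46 − 8.05 × 0.665 = -1.89 V.
But -1.89 V < V_ov = 1.59 V, so the device is actually in triode.
In triode I_D = k_n[V_ov V_DS − ½ V_DS²] and I_D = (V_DD − V_DS)/R_D. Equating: 2.12 V_DS² − 7.735 V_DS + 3.46 = 0, giving V_DS = 0.522 V (the root below V_ov).
I_D = (3.46 − 0.522) / 0.665 = 4.42 mA.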